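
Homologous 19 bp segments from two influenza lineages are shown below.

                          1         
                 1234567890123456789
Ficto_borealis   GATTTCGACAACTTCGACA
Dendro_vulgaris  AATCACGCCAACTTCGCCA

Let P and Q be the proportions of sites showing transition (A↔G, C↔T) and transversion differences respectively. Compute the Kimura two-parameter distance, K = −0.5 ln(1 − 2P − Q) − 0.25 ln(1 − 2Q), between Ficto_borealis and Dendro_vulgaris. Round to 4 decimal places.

Mismatches occur at site 1 (G→A, transition), site 4 (T→C, transition), site 5 (T→A, transversion), site 8 (A→C, transversion), site 17 (A→C, transversion).
Of the 5 differences, 2 transitions and 3 transversions over 19 sites: P = 2/19 = 0.105263, Q = 3/19 = 0.157895.
d = −0.5·ln(0.631579) − 0.25·ln(0.684210) = −0.5·(-0.459532) − 0.25·(-0.379490) = 0.3246.

0.3246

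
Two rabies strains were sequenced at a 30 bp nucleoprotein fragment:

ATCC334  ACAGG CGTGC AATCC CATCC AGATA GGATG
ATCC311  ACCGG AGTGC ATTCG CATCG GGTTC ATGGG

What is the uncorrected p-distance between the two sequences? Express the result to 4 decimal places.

Differing sites — 3:A/C; 6:C/A; 12:A/T; 15:C/G; 20:C/G; 21:A/G; 23:A/T; 25:A/C; 26:G/A; 27:G/T; 28:A/G; 29:T/G.
There are 12 differences over 30 sites, so p = 12/30 = 0.4000.

0.4000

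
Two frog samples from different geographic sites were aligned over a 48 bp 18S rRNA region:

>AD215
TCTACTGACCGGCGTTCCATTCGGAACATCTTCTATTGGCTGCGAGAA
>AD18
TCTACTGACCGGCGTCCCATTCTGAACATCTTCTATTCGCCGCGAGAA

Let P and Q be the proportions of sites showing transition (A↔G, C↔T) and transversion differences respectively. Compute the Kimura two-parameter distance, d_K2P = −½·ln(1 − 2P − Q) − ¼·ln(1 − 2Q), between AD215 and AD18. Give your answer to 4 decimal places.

0.0885

The sequences differ at positions 16 (T/C, transition), 23 (G/T, transversion), 38 (G/C, transversion), 41 (T/C, transition).
Of the 4 differences, 2 transitions and 2 transversions over 48 sites: P = 2/48 = 0.041667, Q = 2/48 = 0.041667.
d = −0.5·ln(0.874999) − 0.25·ln(0.916666) = −0.5·(-0.133533) − 0.25·(-0.087012) = 0.0885.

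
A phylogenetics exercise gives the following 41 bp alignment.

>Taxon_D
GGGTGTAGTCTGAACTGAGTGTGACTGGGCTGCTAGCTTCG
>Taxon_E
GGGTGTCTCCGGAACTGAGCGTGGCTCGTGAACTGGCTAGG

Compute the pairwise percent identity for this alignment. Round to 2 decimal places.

65.85%

The sequences differ at positions 7 (A/C), 8 (G/T), 9 (T/C), 11 (T/G), 20 (T/C), 24 (A/G), 27 (G/C), 29 (G/T), 30 (C/G), 31 (T/A), 32 (G/A), 35 (A/G), 39 (T/A), 40 (C/G).
27 of the 41 sites match, so the percent identity is 27/41 × 100 = 65.85%.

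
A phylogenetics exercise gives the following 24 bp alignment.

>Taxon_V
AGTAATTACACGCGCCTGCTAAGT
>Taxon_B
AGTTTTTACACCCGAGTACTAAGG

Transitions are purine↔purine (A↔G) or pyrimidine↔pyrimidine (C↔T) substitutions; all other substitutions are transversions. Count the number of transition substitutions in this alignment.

1

Mismatches occur at site 4 (A↔T, transversion), site 5 (A↔T, transversion), site 12 (G↔C, transversion), site 15 (C↔A, transversion), site 16 (C↔G, transversion), site 18 (G↔A, transition), site 24 (T↔G, transversion).
Of the 7 differences, 1 transition and 6 transversions, so the answer is 1.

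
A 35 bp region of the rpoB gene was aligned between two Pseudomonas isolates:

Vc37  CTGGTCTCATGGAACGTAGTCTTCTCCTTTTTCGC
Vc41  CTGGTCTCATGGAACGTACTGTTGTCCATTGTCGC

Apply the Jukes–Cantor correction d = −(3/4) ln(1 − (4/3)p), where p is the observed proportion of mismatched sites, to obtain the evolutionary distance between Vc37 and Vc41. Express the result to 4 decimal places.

0.1585

The sequences differ at positions 19 (G/C), 21 (C/G), 24 (C/G), 28 (T/A), 31 (T/G).
p = 5/35 = 0.142857.
d = −0.75 · ln(1 − (4/3)·0.142857) = −0.75 · ln(0.809524) = −0.75 · (-0.211309) = 0.1585.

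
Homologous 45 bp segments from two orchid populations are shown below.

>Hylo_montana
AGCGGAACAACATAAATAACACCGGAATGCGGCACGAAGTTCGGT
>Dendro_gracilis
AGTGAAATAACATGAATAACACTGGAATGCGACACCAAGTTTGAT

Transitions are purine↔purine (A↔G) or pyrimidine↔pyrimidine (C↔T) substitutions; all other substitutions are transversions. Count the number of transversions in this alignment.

Mismatches occur at site 3 (C/T, transition), site 5 (G/A, transition), site 8 (C/T, transition), site 14 (A/G, transition), site 23 (C/T, transition), site 32 (G/A, transition), site 36 (G/C, transversion), site 42 (C/T, transition), site 44 (G/A, transition).
Of the 9 differences, 8 transitions and 1 transversion, so the answer is 1.

1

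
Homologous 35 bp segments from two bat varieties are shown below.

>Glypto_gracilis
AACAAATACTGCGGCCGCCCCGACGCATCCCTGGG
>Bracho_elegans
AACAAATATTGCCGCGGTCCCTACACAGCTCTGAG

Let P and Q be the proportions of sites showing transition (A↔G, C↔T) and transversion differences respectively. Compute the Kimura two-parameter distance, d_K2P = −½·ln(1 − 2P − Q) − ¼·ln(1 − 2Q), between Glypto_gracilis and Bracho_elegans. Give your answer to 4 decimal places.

Mismatches occur at site 9 (C/T, transition), site 13 (G/C, transversion), site 16 (C/G, transversion), site 18 (C/T, transition), site 22 (G/T, transversion), site 25 (G/A, transition), site 28 (T/G, transversion), site 30 (C/T, transition), site 34 (G/A, transition).
Of the 9 differences, 5 transitions and 4 transversions over 35 sites: P = 5/35 = 0.142857, Q = 4/35 = 0.114286.
d = −0.5·ln(0.600000) − 0.25·ln(0.771428) = −0.5·(-0.510826) − 0.25·(-0.259512) = 0.3203.

0.3203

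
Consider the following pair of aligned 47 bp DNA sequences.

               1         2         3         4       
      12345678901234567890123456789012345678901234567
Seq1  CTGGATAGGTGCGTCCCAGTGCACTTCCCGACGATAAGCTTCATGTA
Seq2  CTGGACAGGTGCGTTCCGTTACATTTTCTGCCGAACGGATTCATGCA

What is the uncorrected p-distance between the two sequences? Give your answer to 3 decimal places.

0.298

Differing sites — 6:T/C; 15:C/T; 18:A/G; 19:G/T; 21:G/A; 24:C/T; 27:C/T; 29:C/T; 31:A/C; 35:T/A; 36:A/C; 37:A/G; 39:C/A; 46:T/C.
There are 14 differences over 47 sites, so p = 14/47 = 0.298.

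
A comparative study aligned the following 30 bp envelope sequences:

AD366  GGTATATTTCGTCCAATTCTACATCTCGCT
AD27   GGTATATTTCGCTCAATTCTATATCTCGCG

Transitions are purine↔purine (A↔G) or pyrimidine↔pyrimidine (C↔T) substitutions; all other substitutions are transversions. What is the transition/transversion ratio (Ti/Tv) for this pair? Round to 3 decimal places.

3.000

The sequences differ at positions 12 (T/C, transition), 13 (C/T, transition), 22 (C/T, transition), 30 (T/G, transversion).
Of the 4 differences, 3 transitions and 1 transversion, so Ti/Tv = 3/1 = 3.000.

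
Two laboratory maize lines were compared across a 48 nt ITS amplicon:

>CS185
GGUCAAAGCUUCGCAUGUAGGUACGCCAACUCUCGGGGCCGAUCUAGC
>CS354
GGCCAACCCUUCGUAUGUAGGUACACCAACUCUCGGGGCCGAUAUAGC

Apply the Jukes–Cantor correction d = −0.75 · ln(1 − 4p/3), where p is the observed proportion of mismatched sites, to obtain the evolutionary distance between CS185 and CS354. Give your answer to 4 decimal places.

0.1367

The sequences differ at positions 3 (U/C), 7 (A/C), 8 (G/C), 14 (C/U), 25 (G/A), 44 (C/A).
p = 6/48 = 0.125000.
d = −0.75 · ln(1 − (4/3)·0.125000) = −0.75 · ln(0.833333) = −0.75 · (-0.182322) = 0.1367.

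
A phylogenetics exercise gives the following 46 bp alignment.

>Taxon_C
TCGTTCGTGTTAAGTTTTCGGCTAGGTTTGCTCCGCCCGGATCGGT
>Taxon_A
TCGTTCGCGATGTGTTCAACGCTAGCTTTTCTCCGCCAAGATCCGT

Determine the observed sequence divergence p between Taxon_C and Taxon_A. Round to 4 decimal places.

0.2826

The sequences differ at positions 8 (T/C), 10 (T/A), 12 (A/G), 13 (A/T), 17 (T/C), 18 (T/A), 19 (C/A), 20 (G/C), 26 (G/C), 30 (G/T), 38 (C/A), 39 (G/A), 44 (G/C).
There are 13 differences over 46 sites, so p = 13/46 = 0.2826.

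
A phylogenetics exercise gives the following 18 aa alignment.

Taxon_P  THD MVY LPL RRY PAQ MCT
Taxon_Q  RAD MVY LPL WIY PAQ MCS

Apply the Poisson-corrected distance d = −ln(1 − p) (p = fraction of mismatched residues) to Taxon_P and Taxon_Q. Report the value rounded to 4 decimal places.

0.3254

Mismatches occur at site 1 (T↔R), site 2 (H↔A), site 10 (R↔W), site 11 (R↔I), site 18 (T↔S).
p = 5/18 = 0.277778.
d = −ln(1 − 0.277778) = −ln(0.722222) = 0.3254.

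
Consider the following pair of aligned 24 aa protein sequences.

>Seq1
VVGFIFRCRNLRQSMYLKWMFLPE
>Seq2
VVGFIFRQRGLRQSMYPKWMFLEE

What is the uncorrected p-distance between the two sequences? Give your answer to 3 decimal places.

0.167

Mismatches occur at site 8 (C/Q), site 10 (N/G), site 17 (L/P), site 23 (P/E).
There are 4 differences over 24 sites, so p = 4/24 = 0.167.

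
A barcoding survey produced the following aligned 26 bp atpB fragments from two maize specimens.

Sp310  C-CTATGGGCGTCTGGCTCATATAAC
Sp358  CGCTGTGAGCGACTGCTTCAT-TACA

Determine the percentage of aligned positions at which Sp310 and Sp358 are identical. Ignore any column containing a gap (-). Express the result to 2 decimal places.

70.83%

Excluding the 2 gap columns leaves 24 comparable sites.
Differing sites — 5:A/G; 8:G/A; 12:T/A; 16:G/C; 17:C/T; 25:A/C; 26:C/A.
17 of the 24 comparable sites match, so the percent identity is 17/24 × 100 = 70.83%.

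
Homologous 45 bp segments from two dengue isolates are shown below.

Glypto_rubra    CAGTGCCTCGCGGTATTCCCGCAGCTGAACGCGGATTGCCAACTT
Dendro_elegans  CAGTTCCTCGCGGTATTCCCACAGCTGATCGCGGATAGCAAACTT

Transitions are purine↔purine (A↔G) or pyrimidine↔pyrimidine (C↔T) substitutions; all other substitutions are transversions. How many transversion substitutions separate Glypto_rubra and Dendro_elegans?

The sequences differ at positions 5 (G/T, transversion), 21 (G/A, transition), 29 (A/T, transversion), 37 (T/A, transversion), 40 (C/A, transversion).
Of the 5 differences, 1 transition and 4 transversions, so the answer is 4.

4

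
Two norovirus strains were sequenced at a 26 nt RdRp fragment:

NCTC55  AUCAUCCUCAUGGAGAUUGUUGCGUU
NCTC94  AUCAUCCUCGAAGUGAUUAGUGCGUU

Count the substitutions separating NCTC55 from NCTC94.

6

Differing sites — 10:A/G; 11:U/A; 12:G/A; 14:A/U; 19:G/A; 20:U/G.
That gives 6 mismatches out of 26 aligned sites, so the Hamming distance is 6.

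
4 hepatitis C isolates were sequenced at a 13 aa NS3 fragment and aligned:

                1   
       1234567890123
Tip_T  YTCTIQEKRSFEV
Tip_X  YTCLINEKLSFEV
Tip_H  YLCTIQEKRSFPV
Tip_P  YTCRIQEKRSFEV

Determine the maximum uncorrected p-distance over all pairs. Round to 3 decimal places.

Pairwise Hamming distances:
  Tip_T vs Tip_X: 3
  Tip_T vs Tip_H: 2
  Tip_T vs Tip_P: 1
  Tip_X vs Tip_H: 5
  Tip_X vs Tip_P: 3
  Tip_H vs Tip_P: 3
The largest is 5 mismatches, between Tip_X and Tip_H; p = 5/13 = 0.385.

0.385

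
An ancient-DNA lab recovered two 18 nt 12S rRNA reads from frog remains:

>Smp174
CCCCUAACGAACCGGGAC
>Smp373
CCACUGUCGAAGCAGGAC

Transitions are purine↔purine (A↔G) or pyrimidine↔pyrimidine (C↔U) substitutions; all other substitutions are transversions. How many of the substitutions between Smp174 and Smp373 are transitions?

Differing sites — 3:C/A (Tv); 6:A/G (Ti); 7:A/U (Tv); 12:C/G (Tv); 14:G/A (Ti).
Of the 5 differences, 2 transitions and 3 transversions, so the answer is 2.

2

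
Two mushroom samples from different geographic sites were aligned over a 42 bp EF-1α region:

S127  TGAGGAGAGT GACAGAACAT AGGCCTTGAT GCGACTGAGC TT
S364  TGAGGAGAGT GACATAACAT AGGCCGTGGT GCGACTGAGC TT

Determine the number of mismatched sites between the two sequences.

The sequences differ at positions 15 (G/T), 26 (T/G), 29 (A/G).
That gives 3 mismatches out of 42 aligned sites, so the Hamming distance is 3.

3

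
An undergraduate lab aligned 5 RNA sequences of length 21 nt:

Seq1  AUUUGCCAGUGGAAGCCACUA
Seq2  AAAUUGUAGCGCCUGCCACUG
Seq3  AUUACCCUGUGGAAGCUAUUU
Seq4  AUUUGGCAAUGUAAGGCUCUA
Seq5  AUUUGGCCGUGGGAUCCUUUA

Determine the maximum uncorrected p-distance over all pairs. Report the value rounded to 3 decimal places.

0.667

Pairwise Hamming distances:
  Seq1 vs Seq2: 10
  Seq1 vs Seq3: 6
  Seq1 vs Seq4: 5
  Seq1 vs Seq5: 6
  Seq2 vs Seq3: 14
  Seq2 vs Seq4: 12
  Seq2 vs Seq5: 13
  Seq3 vs Seq4: 11
  Seq3 vs Seq5: 9
  Seq4 vs Seq5: 7
The largest is 14 mismatches, between Seq2 and Seq3; p = 14/21 = 0.667.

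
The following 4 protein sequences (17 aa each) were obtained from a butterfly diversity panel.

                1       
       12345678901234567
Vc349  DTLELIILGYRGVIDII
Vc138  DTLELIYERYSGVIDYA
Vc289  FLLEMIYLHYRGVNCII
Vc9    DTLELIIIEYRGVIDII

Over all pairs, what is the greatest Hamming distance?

Pairwise Hamming distances:
  Vc349 vs Vc138: 6
  Vc349 vs Vc289: 7
  Vc349 vs Vc9: 2
  Vc138 vs Vc289: 10
  Vc138 vs Vc9: 6
  Vc289 vs Vc9: 8
The largest is 10, between Vc138 and Vc289.

10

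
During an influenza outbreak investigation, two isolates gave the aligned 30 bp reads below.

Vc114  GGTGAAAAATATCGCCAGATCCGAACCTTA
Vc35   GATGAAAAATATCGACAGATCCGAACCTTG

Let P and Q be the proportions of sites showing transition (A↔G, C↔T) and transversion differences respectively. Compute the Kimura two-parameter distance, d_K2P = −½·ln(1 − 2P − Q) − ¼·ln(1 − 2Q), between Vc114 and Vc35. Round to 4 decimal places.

The sequences differ at positions 2 (G/A, transition), 15 (C/A, transversion), 30 (A/G, transition).
Of the 3 differences, 2 transitions and 1 transversion over 30 sites: P = 2/30 = 0.066667, Q = 1/30 = 0.033333.
d = −0.5·ln(0.833333) − 0.25·ln(0.933334) = −0.5·(-0.182322) − 0.25·(-0.068992) = 0.1084.

0.1084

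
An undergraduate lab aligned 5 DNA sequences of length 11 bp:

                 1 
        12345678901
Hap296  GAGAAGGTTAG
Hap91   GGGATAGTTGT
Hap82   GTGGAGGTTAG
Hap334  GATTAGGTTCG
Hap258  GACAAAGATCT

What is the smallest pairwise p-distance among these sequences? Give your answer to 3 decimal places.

Pairwise Hamming distances:
  Hap296 vs Hap91: 5
  Hap296 vs Hap82: 2
  Hap296 vs Hap334: 3
  Hap296 vs Hap258: 5
  Hap91 vs Hap82: 6
  Hap91 vs Hap334: 7
  Hap91 vs Hap258: 5
  Hap82 vs Hap334: 4
  Hap82 vs Hap258: 7
  Hap334 vs Hap258: 5
The smallest is 2 mismatches, between Hap296 and Hap82; p = 2/11 = 0.182.

0.182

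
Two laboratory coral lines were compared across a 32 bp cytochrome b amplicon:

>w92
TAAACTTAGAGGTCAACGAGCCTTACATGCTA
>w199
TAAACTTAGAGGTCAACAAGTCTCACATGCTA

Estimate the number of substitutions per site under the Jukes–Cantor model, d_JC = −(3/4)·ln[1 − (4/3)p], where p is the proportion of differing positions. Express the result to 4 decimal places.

0.1001

Differing sites — 18:G/A; 21:C/T; 24:T/C.
p = 3/32 = 0.093750.
d = −0.75 · ln(1 − (4/3)·0.093750) = −0.75 · ln(0.875000) = −0.75 · (-0.133531) = 0.1001.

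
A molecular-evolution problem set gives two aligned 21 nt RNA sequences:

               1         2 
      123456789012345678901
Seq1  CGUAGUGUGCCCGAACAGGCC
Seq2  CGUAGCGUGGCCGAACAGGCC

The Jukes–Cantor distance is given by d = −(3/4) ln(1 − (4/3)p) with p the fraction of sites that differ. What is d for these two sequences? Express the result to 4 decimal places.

0.1019

Mismatches occur at site 6 (U/C), site 10 (C/G).
p = 2/21 = 0.095238.
d = −0.75 · ln(1 − (4/3)·0.095238) = −0.75 · ln(0.873016) = −0.75 · (-0.135801) = 0.1019.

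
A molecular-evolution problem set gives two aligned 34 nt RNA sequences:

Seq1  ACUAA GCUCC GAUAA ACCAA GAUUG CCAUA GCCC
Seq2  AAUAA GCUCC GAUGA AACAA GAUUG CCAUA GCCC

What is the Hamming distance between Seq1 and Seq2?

3

The sequences differ at positions 2 (C/A), 14 (A/G), 17 (C/A).
That gives 3 mismatches out of 34 aligned sites, so the Hamming distance is 3.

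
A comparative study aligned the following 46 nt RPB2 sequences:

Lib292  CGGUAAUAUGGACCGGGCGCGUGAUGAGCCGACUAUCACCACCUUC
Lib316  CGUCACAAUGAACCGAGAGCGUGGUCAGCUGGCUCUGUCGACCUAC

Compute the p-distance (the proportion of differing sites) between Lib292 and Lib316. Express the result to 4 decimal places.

Differing sites — 3:G/U; 4:U/C; 6:A/C; 7:U/A; 11:G/A; 16:G/A; 18:C/A; 24:A/G; 26:G/C; 30:C/U; 32:A/G; 35:A/C; 37:C/G; 38:A/U; 40:C/G; 45:U/A.
There are 16 differences over 46 sites, so p = 16/46 = 0.3478.

0.3478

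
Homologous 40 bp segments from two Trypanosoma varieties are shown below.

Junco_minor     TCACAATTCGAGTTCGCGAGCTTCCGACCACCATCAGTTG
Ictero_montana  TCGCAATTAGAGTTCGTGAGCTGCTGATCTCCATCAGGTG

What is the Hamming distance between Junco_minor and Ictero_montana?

Mismatches occur at site 3 (A/G), site 9 (C/A), site 17 (C/T), site 23 (T/G), site 25 (C/T), site 28 (C/T), site 30 (A/T), site 38 (T/G).
That gives 8 mismatches out of 40 aligned sites, so the Hamming distance is 8.

8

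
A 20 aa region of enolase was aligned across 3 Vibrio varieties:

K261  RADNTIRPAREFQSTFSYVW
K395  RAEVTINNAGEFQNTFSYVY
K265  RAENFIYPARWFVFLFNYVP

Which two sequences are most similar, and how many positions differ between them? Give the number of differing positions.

Pairwise Hamming distances:
  K261 vs K395: 7
  K261 vs K265: 9
  K395 vs K265: 11
The smallest is 7, between K261 and K395.

7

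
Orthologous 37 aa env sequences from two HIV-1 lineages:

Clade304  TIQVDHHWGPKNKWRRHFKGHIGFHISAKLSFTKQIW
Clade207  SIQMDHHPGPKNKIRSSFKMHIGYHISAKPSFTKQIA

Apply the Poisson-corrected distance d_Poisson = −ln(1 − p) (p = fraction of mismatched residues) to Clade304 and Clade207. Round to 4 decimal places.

0.3151

Mismatches occur at site 1 (T↔S), site 4 (V↔M), site 8 (W↔P), site 14 (W↔I), site 16 (R↔S), site 17 (H↔S), site 20 (G↔M), site 24 (F↔Y), site 30 (L↔P), site 37 (W↔A).
p = 10/37 = 0.270270.
d = −ln(1 − 0.270270) = −ln(0.729730) = 0.3151.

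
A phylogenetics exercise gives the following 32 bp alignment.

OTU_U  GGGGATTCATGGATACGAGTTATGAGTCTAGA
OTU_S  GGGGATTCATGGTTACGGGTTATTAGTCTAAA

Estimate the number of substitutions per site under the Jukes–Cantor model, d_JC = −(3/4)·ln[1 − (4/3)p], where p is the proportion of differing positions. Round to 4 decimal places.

0.1367

The sequences differ at positions 13 (A/T), 18 (A/G), 24 (G/T), 31 (G/A).
p = 4/32 = 0.125000.
d = −0.75 · ln(1 − (4/3)·0.125000) = −0.75 · ln(0.833333) = −0.75 · (-0.182322) = 0.1367.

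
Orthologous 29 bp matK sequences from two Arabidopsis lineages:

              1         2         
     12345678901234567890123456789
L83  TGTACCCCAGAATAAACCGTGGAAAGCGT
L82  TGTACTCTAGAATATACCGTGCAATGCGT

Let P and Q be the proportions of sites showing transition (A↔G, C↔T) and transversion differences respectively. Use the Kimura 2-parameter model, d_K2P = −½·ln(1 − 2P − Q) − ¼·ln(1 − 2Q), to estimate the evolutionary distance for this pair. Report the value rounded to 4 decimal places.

The sequences differ at positions 6 (C/T, transition), 8 (C/T, transition), 15 (A/T, transversion), 22 (G/C, transversion), 25 (A/T, transversion).
Of the 5 differences, 2 transitions and 3 transversions over 29 sites: P = 2/29 = 0.068966, Q = 3/29 = 0.103448.
d = −0.5·ln(0.758620) − 0.25·ln(0.793104) = −0.5·(-0.276254) − 0.25·(-0.231801) = 0.1961.

0.1961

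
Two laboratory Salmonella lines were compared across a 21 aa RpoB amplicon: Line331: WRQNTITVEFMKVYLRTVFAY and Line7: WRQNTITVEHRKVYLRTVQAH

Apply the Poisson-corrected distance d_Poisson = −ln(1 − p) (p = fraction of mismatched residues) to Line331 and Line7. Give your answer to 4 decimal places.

Mismatches occur at site 10 (F↔H), site 11 (M↔R), site 19 (F↔Q), site 21 (Y↔H).
p = 4/21 = 0.190476.
d = −ln(1 − 0.190476) = −ln(0.809524) = 0.2113.

0.2113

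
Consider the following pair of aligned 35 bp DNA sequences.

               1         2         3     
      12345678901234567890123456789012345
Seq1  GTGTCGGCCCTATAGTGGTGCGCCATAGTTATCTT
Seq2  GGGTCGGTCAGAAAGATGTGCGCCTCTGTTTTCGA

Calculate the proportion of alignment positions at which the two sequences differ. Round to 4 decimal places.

0.3714

Mismatches occur at site 2 (T/G), site 8 (C/T), site 10 (C/A), site 11 (T/G), site 13 (T/A), site 16 (T/A), site 17 (G/T), site 25 (A/T), site 26 (T/C), site 27 (A/T), site 31 (A/T), site 34 (T/G), site 35 (T/A).
There are 13 differences over 35 sites, so p = 13/35 = 0.3714.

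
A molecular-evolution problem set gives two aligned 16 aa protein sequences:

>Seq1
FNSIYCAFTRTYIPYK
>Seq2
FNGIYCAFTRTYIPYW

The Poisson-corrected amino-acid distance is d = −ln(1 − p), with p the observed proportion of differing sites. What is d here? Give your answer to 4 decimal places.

Differing sites — 3:S/G; 16:K/W.
p = 2/16 = 0.125000.
d = −ln(1 − 0.125000) = −ln(0.875000) = 0.1335.

0.1335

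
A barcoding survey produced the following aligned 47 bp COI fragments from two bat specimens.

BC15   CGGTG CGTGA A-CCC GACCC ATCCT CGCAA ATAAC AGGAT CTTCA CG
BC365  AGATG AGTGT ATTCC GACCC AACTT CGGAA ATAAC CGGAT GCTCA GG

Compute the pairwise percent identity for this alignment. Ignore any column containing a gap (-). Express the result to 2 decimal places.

Excluding the 1 gap column leaves 46 comparable sites.
Differing sites — 1:C/A; 3:G/A; 6:C/A; 10:A/T; 13:C/T; 22:T/A; 24:C/T; 28:C/G; 36:A/C; 41:C/G; 42:T/C; 46:C/G.
34 of the 46 comparable sites match, so the percent identity is 34/46 × 100 = 73.91%.

73.91%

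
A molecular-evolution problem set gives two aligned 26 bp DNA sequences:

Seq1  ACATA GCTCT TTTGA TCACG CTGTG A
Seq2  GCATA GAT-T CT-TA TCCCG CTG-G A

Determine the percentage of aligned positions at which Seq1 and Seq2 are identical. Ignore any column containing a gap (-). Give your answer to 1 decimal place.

78.3%

Excluding the 3 gap columns leaves 23 comparable sites.
The sequences differ at positions 1 (A/G), 7 (C/A), 11 (T/C), 14 (G/T), 18 (A/C).
18 of the 23 comparable sites match, so the percent identity is 18/23 × 100 = 78.3%.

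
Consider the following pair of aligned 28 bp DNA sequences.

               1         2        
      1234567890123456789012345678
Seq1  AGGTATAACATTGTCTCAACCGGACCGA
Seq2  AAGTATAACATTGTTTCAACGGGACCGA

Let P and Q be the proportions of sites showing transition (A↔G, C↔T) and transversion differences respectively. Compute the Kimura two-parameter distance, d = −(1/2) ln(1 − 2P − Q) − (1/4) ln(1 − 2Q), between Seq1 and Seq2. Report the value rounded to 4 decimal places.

The sequences differ at positions 2 (G/A, transition), 15 (C/T, transition), 21 (C/G, transversion).
Of the 3 differences, 2 transitions and 1 transversion over 28 sites: P = 2/28 = 0.071429, Q = 1/28 = 0.035714.
d = −0.5·ln(0.821428) − 0.25·ln(0.928572) = −0.5·(-0.196711) − 0.25·(-0.074107) = 0.1169.

0.1169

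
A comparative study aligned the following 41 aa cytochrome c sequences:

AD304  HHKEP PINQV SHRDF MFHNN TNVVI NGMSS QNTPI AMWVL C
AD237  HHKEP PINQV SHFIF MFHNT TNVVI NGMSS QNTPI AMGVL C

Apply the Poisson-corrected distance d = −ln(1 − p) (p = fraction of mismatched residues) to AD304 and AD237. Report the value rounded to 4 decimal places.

0.1027

The sequences differ at positions 13 (R/F), 14 (D/I), 20 (N/T), 38 (W/G).
p = 4/41 = 0.097561.
d = −ln(1 − 0.097561) = −ln(0.902439) = 0.1027.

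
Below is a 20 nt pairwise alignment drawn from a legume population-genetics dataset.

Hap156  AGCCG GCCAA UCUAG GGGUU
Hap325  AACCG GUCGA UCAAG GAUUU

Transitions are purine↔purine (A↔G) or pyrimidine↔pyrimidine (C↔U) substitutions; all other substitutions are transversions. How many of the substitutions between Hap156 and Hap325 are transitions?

Differing sites — 2:G/A (Ti); 7:C/U (Ti); 9:A/G (Ti); 13:U/A (Tv); 17:G/A (Ti); 18:G/U (Tv).
Of the 6 differences, 4 transitions and 2 transversions, so the answer is 4.

4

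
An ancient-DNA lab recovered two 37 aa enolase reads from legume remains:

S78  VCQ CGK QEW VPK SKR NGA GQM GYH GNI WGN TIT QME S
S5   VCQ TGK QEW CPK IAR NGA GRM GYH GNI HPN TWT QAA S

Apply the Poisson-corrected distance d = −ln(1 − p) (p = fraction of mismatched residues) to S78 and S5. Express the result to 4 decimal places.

0.3151

Mismatches occur at site 4 (C/T), site 10 (V/C), site 13 (S/I), site 14 (K/A), site 20 (Q/R), site 28 (W/H), site 29 (G/P), site 32 (I/W), site 35 (M/A), site 36 (E/A).
p = 10/37 = 0.270270.
d = −ln(1 − 0.270270) = −ln(0.729730) = 0.3151.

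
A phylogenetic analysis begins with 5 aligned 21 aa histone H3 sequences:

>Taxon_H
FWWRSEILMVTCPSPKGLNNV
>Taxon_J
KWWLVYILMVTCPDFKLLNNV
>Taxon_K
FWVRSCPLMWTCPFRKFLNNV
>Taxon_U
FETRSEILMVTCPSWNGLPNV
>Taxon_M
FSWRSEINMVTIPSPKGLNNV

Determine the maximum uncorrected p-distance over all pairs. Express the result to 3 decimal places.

Pairwise Hamming distances:
  Taxon_H vs Taxon_J: 7
  Taxon_H vs Taxon_K: 7
  Taxon_H vs Taxon_U: 5
  Taxon_H vs Taxon_M: 3
  Taxon_J vs Taxon_K: 10
  Taxon_J vs Taxon_U: 11
  Taxon_J vs Taxon_M: 10
  Taxon_K vs Taxon_U: 10
  Taxon_K vs Taxon_M: 10
  Taxon_U vs Taxon_M: 7
The largest is 11 mismatches, between Taxon_J and Taxon_U; p = 11/21 = 0.524.

0.524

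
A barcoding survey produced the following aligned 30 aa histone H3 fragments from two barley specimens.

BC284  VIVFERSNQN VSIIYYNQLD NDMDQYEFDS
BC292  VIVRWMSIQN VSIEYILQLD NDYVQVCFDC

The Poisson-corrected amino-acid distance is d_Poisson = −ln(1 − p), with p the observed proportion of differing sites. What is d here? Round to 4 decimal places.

Mismatches occur at site 4 (F→R), site 5 (E→W), site 6 (R→M), site 8 (N→I), site 14 (I→E), site 16 (Y→I), site 17 (N→L), site 23 (M→Y), site 24 (D→V), site 26 (Y→V), site 27 (E→C), site 30 (S→C).
p = 12/30 = 0.400000.
d = −ln(1 − 0.400000) = −ln(0.600000) = 0.5108.

0.5108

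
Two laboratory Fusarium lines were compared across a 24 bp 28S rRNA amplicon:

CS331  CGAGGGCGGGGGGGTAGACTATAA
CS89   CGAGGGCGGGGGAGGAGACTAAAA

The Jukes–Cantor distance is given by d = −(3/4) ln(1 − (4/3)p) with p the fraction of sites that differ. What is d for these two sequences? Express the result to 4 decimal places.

The sequences differ at positions 13 (G/A), 15 (T/G), 22 (T/A).
p = 3/24 = 0.125000.
d = −0.75 · ln(1 − (4/3)·0.125000) = −0.75 · ln(0.833333) = −0.75 · (-0.182322) = 0.1367.

0.1367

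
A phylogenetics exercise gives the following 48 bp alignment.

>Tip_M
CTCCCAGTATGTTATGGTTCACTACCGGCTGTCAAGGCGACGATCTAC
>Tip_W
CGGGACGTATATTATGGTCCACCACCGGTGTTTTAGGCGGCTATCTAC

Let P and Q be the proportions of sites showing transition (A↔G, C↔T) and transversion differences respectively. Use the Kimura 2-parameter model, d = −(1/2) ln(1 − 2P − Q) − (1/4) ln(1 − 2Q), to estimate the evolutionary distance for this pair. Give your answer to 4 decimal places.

0.4052

Differing sites — 2:T/G (Tv); 3:C/G (Tv); 4:C/G (Tv); 5:C/A (Tv); 6:A/C (Tv); 11:G/A (Ti); 19:T/C (Ti); 23:T/C (Ti); 29:C/T (Ti); 30:T/G (Tv); 31:G/T (Tv); 33:C/T (Ti); 34:A/T (Tv); 40:A/G (Ti); 42:G/T (Tv).
Of the 15 differences, 6 transitions and 9 transversions over 48 sites: P = 6/48 = 0.125000, Q = 9/48 = 0.187500.
d = −0.5·ln(0.562500) − 0.25·ln(0.625000) = −0.5·(-0.575364) − 0.25·(-0.470004) = 0.4052.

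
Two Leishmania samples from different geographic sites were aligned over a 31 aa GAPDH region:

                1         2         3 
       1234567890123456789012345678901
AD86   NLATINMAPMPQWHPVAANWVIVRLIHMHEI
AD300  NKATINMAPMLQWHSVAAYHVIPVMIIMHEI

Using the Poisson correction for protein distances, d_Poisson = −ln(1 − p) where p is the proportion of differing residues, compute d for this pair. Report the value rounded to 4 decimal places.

The sequences differ at positions 2 (L/K), 11 (P/L), 15 (P/S), 19 (N/Y), 20 (W/H), 23 (V/P), 24 (R/V), 25 (L/M), 27 (H/I).
p = 9/31 = 0.290323.
d = −ln(1 − 0.290323) = −ln(0.709677) = 0.3429.

0.3429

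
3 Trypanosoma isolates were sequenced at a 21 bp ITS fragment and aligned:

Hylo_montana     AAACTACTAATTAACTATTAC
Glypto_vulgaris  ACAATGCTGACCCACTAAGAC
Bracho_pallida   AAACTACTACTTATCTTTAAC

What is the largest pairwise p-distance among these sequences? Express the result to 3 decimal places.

Pairwise Hamming distances:
  Hylo_montana vs Glypto_vulgaris: 9
  Hylo_montana vs Bracho_pallida: 4
  Glypto_vulgaris vs Bracho_pallida: 12
The largest is 12 mismatches, between Glypto_vulgaris and Bracho_pallida; p = 12/21 = 0.571.

0.571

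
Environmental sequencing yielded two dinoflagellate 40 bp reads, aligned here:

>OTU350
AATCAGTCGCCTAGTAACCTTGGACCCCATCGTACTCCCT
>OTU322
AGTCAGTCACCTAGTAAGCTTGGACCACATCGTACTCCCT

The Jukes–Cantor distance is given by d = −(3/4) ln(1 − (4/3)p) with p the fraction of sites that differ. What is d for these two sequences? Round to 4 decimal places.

0.1073

Mismatches occur at site 2 (A↔G), site 9 (G↔A), site 18 (C↔G), site 27 (C↔A).
p = 4/40 = 0.100000.
d = −0.75 · ln(1 − (4/3)·0.100000) = −0.75 · ln(0.866667) = −0.75 · (-0.143100) = 0.1073.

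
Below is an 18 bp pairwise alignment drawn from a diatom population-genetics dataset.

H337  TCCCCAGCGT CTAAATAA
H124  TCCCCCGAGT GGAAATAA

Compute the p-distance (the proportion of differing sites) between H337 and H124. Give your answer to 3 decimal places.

0.222

The sequences differ at positions 6 (A/C), 8 (C/A), 11 (C/G), 12 (T/G).
There are 4 differences over 18 sites, so p = 4/18 = 0.222.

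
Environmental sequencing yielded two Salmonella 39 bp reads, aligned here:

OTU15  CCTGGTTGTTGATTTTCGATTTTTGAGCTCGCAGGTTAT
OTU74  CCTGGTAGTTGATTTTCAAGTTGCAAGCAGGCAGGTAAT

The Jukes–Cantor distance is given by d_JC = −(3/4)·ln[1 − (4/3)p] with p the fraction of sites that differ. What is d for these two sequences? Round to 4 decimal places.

0.2758

Mismatches occur at site 7 (T/A), site 18 (G/A), site 20 (T/G), site 23 (T/G), site 24 (T/C), site 25 (G/A), site 29 (T/A), site 30 (C/G), site 37 (T/A).
p = 9/39 = 0.230769.
d = −0.75 · ln(1 − (4/3)·0.230769) = −0.75 · ln(0.692308) = −0.75 · (-0.367724) = 0.2758.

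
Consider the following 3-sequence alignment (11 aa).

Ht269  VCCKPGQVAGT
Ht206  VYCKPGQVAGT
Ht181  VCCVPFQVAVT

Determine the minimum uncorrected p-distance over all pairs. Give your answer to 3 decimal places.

Pairwise Hamming distances:
  Ht269 vs Ht206: 1
  Ht269 vs Ht181: 3
  Ht206 vs Ht181: 4
The smallest is 1 mismatch, between Ht269 and Ht206; p = 1/11 = 0.091.

0.091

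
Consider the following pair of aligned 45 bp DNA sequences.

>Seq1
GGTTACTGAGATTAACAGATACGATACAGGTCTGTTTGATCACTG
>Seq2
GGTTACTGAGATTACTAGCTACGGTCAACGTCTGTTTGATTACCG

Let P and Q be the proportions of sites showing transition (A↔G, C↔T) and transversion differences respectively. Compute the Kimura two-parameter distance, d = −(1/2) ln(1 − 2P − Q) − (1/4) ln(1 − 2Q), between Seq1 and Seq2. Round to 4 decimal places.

0.2333

Mismatches occur at site 15 (A/C, transversion), site 16 (C/T, transition), site 19 (A/C, transversion), site 24 (A/G, transition), site 26 (A/C, transversion), site 27 (C/A, transversion), site 29 (G/C, transversion), site 41 (C/T, transition), site 44 (T/C, transition).
Of the 9 differences, 4 transitions and 5 transversions over 45 sites: P = 4/45 = 0.088889, Q = 5/45 = 0.111111.
d = −0.5·ln(0.711111) − 0.25·ln(0.777778) = −0.5·(-0.340927) − 0.25·(-0.251314) = 0.2333.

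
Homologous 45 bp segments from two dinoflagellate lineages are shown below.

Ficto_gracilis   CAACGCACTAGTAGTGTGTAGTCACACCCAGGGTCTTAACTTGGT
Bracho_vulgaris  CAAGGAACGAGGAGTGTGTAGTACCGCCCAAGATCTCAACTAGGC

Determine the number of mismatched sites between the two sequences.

12

The sequences differ at positions 4 (C/G), 6 (C/A), 9 (T/G), 12 (T/G), 23 (C/A), 24 (A/C), 26 (A/G), 31 (G/A), 33 (G/A), 37 (T/C), 42 (T/A), 45 (T/C).
That gives 12 mismatches out of 45 aligned sites, so the Hamming distance is 12.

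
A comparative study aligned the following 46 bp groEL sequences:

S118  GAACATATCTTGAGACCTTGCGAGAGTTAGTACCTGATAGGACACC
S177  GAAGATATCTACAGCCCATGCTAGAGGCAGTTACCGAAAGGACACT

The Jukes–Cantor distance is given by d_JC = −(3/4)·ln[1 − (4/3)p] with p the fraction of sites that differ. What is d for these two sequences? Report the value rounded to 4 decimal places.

0.3547

Differing sites — 4:C/G; 11:T/A; 12:G/C; 15:A/C; 18:T/A; 22:G/T; 27:T/G; 28:T/C; 32:A/T; 33:C/A; 35:T/C; 38:T/A; 46:C/T.
p = 13/46 = 0.282609.
d = −0.75 · ln(1 − (4/3)·0.282609) = −0.75 · ln(0.623188) = −0.75 · (-0.472907) = 0.3547.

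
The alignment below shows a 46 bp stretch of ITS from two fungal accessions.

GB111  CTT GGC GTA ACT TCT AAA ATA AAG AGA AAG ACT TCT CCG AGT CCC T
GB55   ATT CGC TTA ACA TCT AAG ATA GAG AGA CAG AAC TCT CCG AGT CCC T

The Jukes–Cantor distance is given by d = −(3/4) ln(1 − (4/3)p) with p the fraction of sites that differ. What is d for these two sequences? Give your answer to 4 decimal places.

0.2267

Mismatches occur at site 1 (C↔A), site 4 (G↔C), site 7 (G↔T), site 12 (T↔A), site 18 (A↔G), site 22 (A↔G), site 28 (A↔C), site 32 (C↔A), site 33 (T↔C).
p = 9/46 = 0.195652.
d = −0.75 · ln(1 − (4/3)·0.195652) = −0.75 · ln(0.739131) = −0.75 · (-0.302280) = 0.2267.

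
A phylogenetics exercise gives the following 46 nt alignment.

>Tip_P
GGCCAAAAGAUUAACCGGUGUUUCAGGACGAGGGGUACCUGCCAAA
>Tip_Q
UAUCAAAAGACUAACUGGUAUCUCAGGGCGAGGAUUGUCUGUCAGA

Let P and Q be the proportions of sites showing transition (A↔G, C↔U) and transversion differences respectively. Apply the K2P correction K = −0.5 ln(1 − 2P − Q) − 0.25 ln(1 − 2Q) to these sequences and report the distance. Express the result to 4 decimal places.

0.4392

Mismatches occur at site 1 (G/U, transversion), site 2 (G/A, transition), site 3 (C/U, transition), site 11 (U/C, transition), site 16 (C/U, transition), site 20 (G/A, transition), site 22 (U/C, transition), site 28 (A/G, transition), site 34 (G/A, transition), site 35 (G/U, transversion), site 37 (A/G, transition), site 38 (C/U, transition), site 42 (C/U, transition), site 45 (A/G, transition).
Of the 14 differences, 12 transitions and 2 transversions over 46 sites: P = 12/46 = 0.260870, Q = 2/46 = 0.043478.
d = −0.5·ln(0.434782) − 0.25·ln(0.913044) = −0.5·(-0.832911) − 0.25·(-0.090971) = 0.4392.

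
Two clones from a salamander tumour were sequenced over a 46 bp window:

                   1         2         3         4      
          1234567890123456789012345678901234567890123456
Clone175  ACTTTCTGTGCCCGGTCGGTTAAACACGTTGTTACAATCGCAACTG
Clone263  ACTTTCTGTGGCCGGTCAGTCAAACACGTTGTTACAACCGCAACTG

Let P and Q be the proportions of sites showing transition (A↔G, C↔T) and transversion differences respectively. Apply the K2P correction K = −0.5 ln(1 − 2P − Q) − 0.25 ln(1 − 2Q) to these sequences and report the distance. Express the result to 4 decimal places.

0.0937

The sequences differ at positions 11 (C/G, transversion), 18 (G/A, transition), 21 (T/C, transition), 38 (T/C, transition).
Of the 4 differences, 3 transitions and 1 transversion over 46 sites: P = 3/46 = 0.065217, Q = 1/46 = 0.021739.
d = −0.5·ln(0.847827) − 0.25·ln(0.956522) = −0.5·(-0.165079) − 0.25·(-0.044451) = 0.0937.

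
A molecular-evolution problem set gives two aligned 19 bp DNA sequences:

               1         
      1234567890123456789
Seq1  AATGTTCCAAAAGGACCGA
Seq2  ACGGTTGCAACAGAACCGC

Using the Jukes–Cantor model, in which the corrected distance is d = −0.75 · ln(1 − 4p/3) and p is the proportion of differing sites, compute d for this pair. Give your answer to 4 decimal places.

0.4099

Mismatches occur at site 2 (A/C), site 3 (T/G), site 7 (C/G), site 11 (A/C), site 14 (G/A), site 19 (A/C).
p = 6/19 = 0.315789.
d = −0.75 · ln(1 − (4/3)·0.315789) = −0.75 · ln(0.578948) = −0.75 · (-0.546543) = 0.4099.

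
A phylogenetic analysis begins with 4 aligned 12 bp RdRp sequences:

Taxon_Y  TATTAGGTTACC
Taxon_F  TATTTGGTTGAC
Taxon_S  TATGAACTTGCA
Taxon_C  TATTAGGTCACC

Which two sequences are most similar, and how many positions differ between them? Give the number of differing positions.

Pairwise Hamming distances:
  Taxon_Y vs Taxon_F: 3
  Taxon_Y vs Taxon_S: 5
  Taxon_Y vs Taxon_C: 1
  Taxon_F vs Taxon_S: 6
  Taxon_F vs Taxon_C: 4
  Taxon_S vs Taxon_C: 6
The smallest is 1, between Taxon_Y and Taxon_C.

1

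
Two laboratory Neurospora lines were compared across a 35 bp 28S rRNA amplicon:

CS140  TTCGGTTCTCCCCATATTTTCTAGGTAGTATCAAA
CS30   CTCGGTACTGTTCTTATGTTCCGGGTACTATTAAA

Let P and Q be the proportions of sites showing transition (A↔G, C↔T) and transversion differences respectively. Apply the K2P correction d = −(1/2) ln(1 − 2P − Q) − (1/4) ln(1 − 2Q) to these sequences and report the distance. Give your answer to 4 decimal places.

Differing sites — 1:T/C (Ti); 7:T/A (Tv); 10:C/G (Tv); 11:C/T (Ti); 12:C/T (Ti); 14:A/T (Tv); 18:T/G (Tv); 22:T/C (Ti); 23:A/G (Ti); 28:G/C (Tv); 32:C/T (Ti).
Of the 11 differences, 6 transitions and 5 transversions over 35 sites: P = 6/35 = 0.171429, Q = 5/35 = 0.142857.
d = −0.5·ln(0.514285) − 0.25·ln(0.714286) = −0.5·(-0.664978) − 0.25·(-0.336472) = 0.4166.

0.4166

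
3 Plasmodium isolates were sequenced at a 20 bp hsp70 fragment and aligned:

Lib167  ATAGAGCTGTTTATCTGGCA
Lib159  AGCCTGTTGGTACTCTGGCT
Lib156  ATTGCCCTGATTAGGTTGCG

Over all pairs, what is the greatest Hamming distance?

13

Pairwise Hamming distances:
  Lib167 vs Lib159: 9
  Lib167 vs Lib156: 8
  Lib159 vs Lib156: 13
The largest is 13, between Lib159 and Lib156.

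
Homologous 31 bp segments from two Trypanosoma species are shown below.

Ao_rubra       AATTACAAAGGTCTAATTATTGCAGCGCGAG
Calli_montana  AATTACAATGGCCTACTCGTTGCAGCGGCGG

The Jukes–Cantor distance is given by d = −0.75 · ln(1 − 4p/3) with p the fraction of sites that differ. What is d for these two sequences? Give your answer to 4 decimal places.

0.3163

Mismatches occur at site 9 (A↔T), site 12 (T↔C), site 16 (A↔C), site 18 (T↔C), site 19 (A↔G), site 28 (C↔G), site 29 (G↔C), site 30 (A↔G).
p = 8/31 = 0.258065.
d = −0.75 · ln(1 − (4/3)·0.258065) = −0.75 · ln(0.655913) = −0.75 · (-0.421727) = 0.3163.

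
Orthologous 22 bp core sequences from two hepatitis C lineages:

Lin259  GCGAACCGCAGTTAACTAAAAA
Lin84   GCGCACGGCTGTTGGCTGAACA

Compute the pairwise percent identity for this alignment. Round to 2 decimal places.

68.18%

Mismatches occur at site 4 (A/C), site 7 (C/G), site 10 (A/T), site 14 (A/G), site 15 (A/G), site 18 (A/G), site 21 (A/C).
15 of the 22 sites match, so the percent identity is 15/22 × 100 = 68.18%.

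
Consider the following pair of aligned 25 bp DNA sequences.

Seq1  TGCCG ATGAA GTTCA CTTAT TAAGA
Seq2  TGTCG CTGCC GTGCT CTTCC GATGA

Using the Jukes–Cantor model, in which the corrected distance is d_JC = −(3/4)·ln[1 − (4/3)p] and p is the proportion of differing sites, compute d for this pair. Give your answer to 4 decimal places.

Differing sites — 3:C/T; 6:A/C; 9:A/C; 10:A/C; 13:T/G; 15:A/T; 19:A/C; 20:T/C; 21:T/G; 23:A/T.
p = 10/25 = 0.400000.
d = −0.75 · ln(1 − (4/3)·0.400000) = −0.75 · ln(0.466667) = −0.75 · (-0.762139) = 0.5716.

0.5716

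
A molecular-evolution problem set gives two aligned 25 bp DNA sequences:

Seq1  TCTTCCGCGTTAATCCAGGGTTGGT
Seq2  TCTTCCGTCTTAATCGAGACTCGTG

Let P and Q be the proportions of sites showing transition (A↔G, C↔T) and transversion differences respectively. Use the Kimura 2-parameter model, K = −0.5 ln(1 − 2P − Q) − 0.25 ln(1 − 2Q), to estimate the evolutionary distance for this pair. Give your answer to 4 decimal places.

0.4176

The sequences differ at positions 8 (C/T, transition), 9 (G/C, transversion), 16 (C/G, transversion), 19 (G/A, transition), 20 (G/C, transversion), 22 (T/C, transition), 24 (G/T, transversion), 25 (T/G, transversion).
Of the 8 differences, 3 transitions and 5 transversions over 25 sites: P = 3/25 = 0.120000, Q = 5/25 = 0.200000.
d = −0.5·ln(0.560000) − 0.25·ln(0.600000) = −0.5·(-0.579818) − 0.25·(-0.510826) = 0.4176.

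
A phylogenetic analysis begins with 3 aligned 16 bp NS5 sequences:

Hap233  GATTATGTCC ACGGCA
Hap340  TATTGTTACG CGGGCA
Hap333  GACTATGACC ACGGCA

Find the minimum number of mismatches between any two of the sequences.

Pairwise Hamming distances:
  Hap233 vs Hap340: 7
  Hap233 vs Hap333: 2
  Hap340 vs Hap333: 7
The smallest is 2, between Hap233 and Hap333.

2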